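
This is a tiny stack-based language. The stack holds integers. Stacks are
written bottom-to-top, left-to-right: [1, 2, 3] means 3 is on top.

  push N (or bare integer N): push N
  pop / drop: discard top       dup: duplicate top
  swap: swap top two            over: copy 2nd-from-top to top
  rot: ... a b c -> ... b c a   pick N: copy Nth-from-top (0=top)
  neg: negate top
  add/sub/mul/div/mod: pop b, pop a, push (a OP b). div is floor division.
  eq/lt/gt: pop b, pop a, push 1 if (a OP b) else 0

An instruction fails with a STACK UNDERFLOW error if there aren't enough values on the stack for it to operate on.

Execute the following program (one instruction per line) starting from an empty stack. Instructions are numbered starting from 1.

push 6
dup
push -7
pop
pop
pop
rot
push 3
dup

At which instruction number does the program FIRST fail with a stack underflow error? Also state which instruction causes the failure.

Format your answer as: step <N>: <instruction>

Answer: step 7: rot

Derivation:
Step 1 ('push 6'): stack = [6], depth = 1
Step 2 ('dup'): stack = [6, 6], depth = 2
Step 3 ('push -7'): stack = [6, 6, -7], depth = 3
Step 4 ('pop'): stack = [6, 6], depth = 2
Step 5 ('pop'): stack = [6], depth = 1
Step 6 ('pop'): stack = [], depth = 0
Step 7 ('rot'): needs 3 value(s) but depth is 0 — STACK UNDERFLOW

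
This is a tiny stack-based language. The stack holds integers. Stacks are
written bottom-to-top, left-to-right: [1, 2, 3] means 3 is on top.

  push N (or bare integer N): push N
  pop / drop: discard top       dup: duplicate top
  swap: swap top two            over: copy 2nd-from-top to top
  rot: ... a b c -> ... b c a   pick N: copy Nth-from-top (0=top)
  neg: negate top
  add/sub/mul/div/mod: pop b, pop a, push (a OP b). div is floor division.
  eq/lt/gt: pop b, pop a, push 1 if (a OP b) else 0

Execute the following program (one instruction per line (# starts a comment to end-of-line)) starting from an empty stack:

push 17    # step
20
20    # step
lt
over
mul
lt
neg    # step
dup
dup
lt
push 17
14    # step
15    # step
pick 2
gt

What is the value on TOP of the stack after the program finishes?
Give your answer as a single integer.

After 'push 17': [17]
After 'push 20': [17, 20]
After 'push 20': [17, 20, 20]
After 'lt': [17, 0]
After 'over': [17, 0, 17]
After 'mul': [17, 0]
After 'lt': [0]
After 'neg': [0]
After 'dup': [0, 0]
After 'dup': [0, 0, 0]
After 'lt': [0, 0]
After 'push 17': [0, 0, 17]
After 'push 14': [0, 0, 17, 14]
After 'push 15': [0, 0, 17, 14, 15]
After 'pick 2': [0, 0, 17, 14, 15, 17]
After 'gt': [0, 0, 17, 14, 0]

Answer: 0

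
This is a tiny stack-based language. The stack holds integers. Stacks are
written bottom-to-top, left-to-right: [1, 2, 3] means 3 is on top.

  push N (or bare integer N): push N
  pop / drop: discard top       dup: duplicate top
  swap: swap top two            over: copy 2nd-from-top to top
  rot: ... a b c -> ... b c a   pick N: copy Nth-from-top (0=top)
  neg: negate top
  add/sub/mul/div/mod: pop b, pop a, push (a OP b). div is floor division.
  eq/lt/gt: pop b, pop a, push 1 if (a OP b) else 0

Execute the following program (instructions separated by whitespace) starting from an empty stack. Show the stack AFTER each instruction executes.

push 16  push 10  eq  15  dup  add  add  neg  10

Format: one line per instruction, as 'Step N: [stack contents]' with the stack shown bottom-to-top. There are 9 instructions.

Step 1: [16]
Step 2: [16, 10]
Step 3: [0]
Step 4: [0, 15]
Step 5: [0, 15, 15]
Step 6: [0, 30]
Step 7: [30]
Step 8: [-30]
Step 9: [-30, 10]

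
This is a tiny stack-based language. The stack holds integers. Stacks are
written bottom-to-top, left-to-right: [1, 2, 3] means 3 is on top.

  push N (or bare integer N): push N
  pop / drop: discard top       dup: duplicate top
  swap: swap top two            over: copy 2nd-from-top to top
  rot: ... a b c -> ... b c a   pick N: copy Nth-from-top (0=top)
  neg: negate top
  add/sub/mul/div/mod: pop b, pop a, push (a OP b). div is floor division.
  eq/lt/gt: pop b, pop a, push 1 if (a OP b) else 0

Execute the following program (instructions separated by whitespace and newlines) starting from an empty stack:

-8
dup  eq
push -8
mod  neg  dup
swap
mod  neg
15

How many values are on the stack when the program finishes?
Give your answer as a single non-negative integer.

After 'push -8': stack = [-8] (depth 1)
After 'dup': stack = [-8, -8] (depth 2)
After 'eq': stack = [1] (depth 1)
After 'push -8': stack = [1, -8] (depth 2)
After 'mod': stack = [-7] (depth 1)
After 'neg': stack = [7] (depth 1)
After 'dup': stack = [7, 7] (depth 2)
After 'swap': stack = [7, 7] (depth 2)
After 'mod': stack = [0] (depth 1)
After 'neg': stack = [0] (depth 1)
After 'push 15': stack = [0, 15] (depth 2)

Answer: 2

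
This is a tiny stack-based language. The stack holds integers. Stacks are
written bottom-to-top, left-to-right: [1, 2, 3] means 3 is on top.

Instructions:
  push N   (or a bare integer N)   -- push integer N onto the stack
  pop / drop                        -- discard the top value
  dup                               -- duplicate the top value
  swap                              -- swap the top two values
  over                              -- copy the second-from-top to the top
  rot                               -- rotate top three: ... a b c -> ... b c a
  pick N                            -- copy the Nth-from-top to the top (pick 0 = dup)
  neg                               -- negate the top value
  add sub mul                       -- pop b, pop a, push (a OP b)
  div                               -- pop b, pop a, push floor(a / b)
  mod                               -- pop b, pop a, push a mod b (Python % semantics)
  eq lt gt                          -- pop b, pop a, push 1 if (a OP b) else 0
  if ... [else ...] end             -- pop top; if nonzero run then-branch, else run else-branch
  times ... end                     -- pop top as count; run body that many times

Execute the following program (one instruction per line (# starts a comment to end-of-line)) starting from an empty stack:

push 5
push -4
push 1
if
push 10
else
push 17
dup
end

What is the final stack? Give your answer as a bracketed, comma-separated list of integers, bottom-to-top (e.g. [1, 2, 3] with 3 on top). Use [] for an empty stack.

After 'push 5': [5]
After 'push -4': [5, -4]
After 'push 1': [5, -4, 1]
After 'if': [5, -4]
After 'push 10': [5, -4, 10]

Answer: [5, -4, 10]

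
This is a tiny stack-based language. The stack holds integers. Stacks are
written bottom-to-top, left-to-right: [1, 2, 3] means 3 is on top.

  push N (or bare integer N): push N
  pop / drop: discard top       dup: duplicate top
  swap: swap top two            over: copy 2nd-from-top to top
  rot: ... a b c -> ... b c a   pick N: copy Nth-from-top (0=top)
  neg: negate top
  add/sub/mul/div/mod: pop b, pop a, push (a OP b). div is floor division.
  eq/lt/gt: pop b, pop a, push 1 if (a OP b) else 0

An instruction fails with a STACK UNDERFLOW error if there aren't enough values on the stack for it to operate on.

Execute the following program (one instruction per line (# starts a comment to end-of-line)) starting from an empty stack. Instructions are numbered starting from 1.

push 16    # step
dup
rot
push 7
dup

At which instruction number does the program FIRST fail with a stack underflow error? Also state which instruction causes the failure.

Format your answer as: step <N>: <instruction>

Step 1 ('push 16'): stack = [16], depth = 1
Step 2 ('dup'): stack = [16, 16], depth = 2
Step 3 ('rot'): needs 3 value(s) but depth is 2 — STACK UNDERFLOW

Answer: step 3: rot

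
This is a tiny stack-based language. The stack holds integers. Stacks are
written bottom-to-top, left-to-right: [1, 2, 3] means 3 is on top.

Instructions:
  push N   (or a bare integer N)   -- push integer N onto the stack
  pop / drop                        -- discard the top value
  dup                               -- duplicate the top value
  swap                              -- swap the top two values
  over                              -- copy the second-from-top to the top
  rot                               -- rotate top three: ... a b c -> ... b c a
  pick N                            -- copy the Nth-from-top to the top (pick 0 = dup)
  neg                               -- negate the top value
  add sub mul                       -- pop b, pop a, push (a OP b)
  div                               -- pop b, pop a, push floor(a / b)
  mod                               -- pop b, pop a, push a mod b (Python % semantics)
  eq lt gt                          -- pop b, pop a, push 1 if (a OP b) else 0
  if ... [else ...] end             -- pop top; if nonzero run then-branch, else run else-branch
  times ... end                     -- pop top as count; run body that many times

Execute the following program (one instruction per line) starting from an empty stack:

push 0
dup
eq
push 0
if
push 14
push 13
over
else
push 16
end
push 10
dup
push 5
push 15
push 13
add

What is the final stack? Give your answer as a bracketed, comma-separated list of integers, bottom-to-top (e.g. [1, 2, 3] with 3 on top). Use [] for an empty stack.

After 'push 0': [0]
After 'dup': [0, 0]
After 'eq': [1]
After 'push 0': [1, 0]
After 'if': [1]
After 'push 16': [1, 16]
After 'push 10': [1, 16, 10]
After 'dup': [1, 16, 10, 10]
After 'push 5': [1, 16, 10, 10, 5]
After 'push 15': [1, 16, 10, 10, 5, 15]
After 'push 13': [1, 16, 10, 10, 5, 15, 13]
After 'add': [1, 16, 10, 10, 5, 28]

Answer: [1, 16, 10, 10, 5, 28]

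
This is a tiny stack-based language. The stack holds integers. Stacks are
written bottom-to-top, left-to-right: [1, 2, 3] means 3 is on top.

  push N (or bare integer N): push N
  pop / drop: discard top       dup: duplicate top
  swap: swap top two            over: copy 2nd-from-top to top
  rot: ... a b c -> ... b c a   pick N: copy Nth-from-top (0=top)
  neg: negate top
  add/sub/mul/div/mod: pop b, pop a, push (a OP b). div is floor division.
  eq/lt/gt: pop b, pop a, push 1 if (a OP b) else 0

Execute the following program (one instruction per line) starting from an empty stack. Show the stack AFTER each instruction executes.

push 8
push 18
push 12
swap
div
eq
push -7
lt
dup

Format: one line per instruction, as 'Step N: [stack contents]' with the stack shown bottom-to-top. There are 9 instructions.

Step 1: [8]
Step 2: [8, 18]
Step 3: [8, 18, 12]
Step 4: [8, 12, 18]
Step 5: [8, 0]
Step 6: [0]
Step 7: [0, -7]
Step 8: [0]
Step 9: [0, 0]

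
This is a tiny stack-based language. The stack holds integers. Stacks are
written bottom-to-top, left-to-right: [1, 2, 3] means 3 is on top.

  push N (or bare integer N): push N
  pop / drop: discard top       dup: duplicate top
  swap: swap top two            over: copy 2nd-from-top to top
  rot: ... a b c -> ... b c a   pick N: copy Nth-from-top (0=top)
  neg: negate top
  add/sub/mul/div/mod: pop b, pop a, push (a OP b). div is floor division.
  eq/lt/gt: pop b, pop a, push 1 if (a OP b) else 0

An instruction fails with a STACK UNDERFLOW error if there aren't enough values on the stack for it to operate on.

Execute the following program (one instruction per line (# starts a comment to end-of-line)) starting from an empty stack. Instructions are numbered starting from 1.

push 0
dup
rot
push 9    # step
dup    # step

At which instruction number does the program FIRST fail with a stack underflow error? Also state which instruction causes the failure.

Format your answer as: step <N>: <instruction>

Step 1 ('push 0'): stack = [0], depth = 1
Step 2 ('dup'): stack = [0, 0], depth = 2
Step 3 ('rot'): needs 3 value(s) but depth is 2 — STACK UNDERFLOW

Answer: step 3: rot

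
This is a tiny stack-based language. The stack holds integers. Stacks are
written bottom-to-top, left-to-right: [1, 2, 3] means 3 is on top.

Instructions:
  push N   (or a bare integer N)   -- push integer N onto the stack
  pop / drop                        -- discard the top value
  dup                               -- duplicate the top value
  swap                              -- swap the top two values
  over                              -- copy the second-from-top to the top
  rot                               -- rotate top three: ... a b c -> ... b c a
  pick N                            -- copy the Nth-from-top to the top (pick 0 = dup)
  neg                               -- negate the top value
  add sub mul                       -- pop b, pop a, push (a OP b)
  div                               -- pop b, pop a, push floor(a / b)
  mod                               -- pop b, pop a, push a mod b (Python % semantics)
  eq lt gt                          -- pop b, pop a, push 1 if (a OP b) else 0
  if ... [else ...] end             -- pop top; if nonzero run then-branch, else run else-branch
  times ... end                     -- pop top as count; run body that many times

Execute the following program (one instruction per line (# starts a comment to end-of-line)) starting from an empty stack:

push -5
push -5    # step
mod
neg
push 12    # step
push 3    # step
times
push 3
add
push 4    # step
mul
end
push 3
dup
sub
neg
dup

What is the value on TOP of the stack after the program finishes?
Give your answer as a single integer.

After 'push -5': [-5]
After 'push -5': [-5, -5]
After 'mod': [0]
After 'neg': [0]
After 'push 12': [0, 12]
After 'push 3': [0, 12, 3]
After 'times': [0, 12]
After 'push 3': [0, 12, 3]
After 'add': [0, 15]
After 'push 4': [0, 15, 4]
  ...
After 'mul': [0, 252]
After 'push 3': [0, 252, 3]
After 'add': [0, 255]
After 'push 4': [0, 255, 4]
After 'mul': [0, 1020]
After 'push 3': [0, 1020, 3]
After 'dup': [0, 1020, 3, 3]
After 'sub': [0, 1020, 0]
After 'neg': [0, 1020, 0]
After 'dup': [0, 1020, 0, 0]

Answer: 0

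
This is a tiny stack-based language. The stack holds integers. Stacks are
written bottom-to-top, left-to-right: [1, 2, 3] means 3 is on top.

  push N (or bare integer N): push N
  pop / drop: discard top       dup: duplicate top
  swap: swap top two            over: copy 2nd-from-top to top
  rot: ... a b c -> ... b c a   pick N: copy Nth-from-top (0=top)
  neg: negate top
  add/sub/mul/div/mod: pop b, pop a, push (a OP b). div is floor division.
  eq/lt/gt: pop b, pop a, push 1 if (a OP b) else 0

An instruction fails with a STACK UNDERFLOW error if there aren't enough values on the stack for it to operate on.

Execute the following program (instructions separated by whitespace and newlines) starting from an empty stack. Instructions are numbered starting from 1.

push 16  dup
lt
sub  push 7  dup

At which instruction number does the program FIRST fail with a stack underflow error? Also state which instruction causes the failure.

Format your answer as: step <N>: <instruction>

Answer: step 4: sub

Derivation:
Step 1 ('push 16'): stack = [16], depth = 1
Step 2 ('dup'): stack = [16, 16], depth = 2
Step 3 ('lt'): stack = [0], depth = 1
Step 4 ('sub'): needs 2 value(s) but depth is 1 — STACK UNDERFLOW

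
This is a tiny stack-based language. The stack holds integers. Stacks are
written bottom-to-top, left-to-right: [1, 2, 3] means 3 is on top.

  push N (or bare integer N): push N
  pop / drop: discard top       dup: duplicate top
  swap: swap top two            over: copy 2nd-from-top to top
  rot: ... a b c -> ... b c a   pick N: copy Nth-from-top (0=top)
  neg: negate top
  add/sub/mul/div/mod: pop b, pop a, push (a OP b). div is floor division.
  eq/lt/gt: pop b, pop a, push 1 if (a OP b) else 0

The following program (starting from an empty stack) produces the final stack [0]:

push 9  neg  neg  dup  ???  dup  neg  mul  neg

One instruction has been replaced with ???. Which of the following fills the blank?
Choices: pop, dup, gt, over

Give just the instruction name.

Answer: gt

Derivation:
Stack before ???: [9, 9]
Stack after ???:  [0]
Checking each choice:
  pop: produces [81]
  dup: produces [9, 9, 81]
  gt: MATCH
  over: produces [9, 9, 81]


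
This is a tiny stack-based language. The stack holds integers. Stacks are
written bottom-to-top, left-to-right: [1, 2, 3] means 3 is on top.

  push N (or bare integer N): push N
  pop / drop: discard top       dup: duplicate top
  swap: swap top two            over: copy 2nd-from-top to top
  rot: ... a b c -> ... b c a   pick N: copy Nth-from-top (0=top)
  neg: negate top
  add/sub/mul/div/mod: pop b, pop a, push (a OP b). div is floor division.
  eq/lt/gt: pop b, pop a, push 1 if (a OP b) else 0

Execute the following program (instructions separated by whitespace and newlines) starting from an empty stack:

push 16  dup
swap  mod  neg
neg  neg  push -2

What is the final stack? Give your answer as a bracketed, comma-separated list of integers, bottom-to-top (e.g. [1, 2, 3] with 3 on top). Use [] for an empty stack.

Answer: [0, -2]

Derivation:
After 'push 16': [16]
After 'dup': [16, 16]
After 'swap': [16, 16]
After 'mod': [0]
After 'neg': [0]
After 'neg': [0]
After 'neg': [0]
After 'push -2': [0, -2]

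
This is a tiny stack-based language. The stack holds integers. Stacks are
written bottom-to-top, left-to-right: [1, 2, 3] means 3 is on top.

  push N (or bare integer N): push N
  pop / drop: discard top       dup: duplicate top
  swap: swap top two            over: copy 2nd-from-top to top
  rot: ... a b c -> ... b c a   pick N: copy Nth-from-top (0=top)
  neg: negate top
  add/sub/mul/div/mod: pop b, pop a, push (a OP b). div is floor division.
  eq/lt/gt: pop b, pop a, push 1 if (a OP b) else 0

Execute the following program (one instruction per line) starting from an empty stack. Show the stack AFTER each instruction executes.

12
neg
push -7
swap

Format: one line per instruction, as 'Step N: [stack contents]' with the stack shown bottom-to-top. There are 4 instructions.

Step 1: [12]
Step 2: [-12]
Step 3: [-12, -7]
Step 4: [-7, -12]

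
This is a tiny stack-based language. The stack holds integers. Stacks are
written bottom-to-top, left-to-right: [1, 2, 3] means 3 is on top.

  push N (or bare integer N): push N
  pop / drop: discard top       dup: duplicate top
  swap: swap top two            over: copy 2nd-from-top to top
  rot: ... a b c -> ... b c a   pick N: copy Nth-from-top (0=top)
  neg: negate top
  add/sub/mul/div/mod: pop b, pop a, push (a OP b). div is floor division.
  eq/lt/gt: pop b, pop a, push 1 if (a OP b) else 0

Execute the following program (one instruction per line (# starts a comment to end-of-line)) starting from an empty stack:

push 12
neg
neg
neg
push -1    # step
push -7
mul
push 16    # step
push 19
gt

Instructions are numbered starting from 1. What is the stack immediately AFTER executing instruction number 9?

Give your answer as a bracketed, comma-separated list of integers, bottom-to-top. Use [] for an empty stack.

Answer: [-12, 7, 16, 19]

Derivation:
Step 1 ('push 12'): [12]
Step 2 ('neg'): [-12]
Step 3 ('neg'): [12]
Step 4 ('neg'): [-12]
Step 5 ('push -1'): [-12, -1]
Step 6 ('push -7'): [-12, -1, -7]
Step 7 ('mul'): [-12, 7]
Step 8 ('push 16'): [-12, 7, 16]
Step 9 ('push 19'): [-12, 7, 16, 19]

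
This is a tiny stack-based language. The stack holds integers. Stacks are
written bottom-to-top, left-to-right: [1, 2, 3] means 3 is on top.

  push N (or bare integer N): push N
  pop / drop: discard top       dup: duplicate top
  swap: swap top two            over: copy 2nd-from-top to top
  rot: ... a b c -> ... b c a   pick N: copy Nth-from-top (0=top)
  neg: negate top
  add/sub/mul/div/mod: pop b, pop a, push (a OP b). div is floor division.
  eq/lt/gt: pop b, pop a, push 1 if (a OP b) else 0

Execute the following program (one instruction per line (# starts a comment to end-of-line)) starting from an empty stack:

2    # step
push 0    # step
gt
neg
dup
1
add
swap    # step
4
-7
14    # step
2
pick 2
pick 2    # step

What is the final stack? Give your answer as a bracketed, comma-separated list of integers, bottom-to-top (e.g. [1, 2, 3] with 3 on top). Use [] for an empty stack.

Answer: [0, -1, 4, -7, 14, 2, -7, 14]

Derivation:
After 'push 2': [2]
After 'push 0': [2, 0]
After 'gt': [1]
After 'neg': [-1]
After 'dup': [-1, -1]
After 'push 1': [-1, -1, 1]
After 'add': [-1, 0]
After 'swap': [0, -1]
After 'push 4': [0, -1, 4]
After 'push -7': [0, -1, 4, -7]
After 'push 14': [0, -1, 4, -7, 14]
After 'push 2': [0, -1, 4, -7, 14, 2]
After 'pick 2': [0, -1, 4, -7, 14, 2, -7]
After 'pick 2': [0, -1, 4, -7, 14, 2, -7, 14]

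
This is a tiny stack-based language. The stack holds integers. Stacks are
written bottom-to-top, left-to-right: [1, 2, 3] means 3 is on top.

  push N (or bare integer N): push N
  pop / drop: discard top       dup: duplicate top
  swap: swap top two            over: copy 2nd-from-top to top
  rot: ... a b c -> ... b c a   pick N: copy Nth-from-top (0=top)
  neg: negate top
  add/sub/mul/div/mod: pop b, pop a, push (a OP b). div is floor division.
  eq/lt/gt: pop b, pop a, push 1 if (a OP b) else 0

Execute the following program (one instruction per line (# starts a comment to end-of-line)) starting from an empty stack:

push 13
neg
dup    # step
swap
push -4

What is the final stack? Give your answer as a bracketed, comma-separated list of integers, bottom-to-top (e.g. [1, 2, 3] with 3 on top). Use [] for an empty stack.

Answer: [-13, -13, -4]

Derivation:
After 'push 13': [13]
After 'neg': [-13]
After 'dup': [-13, -13]
After 'swap': [-13, -13]
After 'push -4': [-13, -13, -4]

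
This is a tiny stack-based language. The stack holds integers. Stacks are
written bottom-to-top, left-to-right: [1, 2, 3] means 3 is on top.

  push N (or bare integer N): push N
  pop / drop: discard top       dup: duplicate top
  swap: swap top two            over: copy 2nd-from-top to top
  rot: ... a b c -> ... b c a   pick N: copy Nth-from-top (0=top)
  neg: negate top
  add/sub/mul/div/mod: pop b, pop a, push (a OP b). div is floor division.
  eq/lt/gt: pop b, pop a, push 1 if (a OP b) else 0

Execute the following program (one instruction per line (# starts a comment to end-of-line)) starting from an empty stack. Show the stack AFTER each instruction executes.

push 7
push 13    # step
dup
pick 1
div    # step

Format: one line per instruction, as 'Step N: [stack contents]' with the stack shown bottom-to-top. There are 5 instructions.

Step 1: [7]
Step 2: [7, 13]
Step 3: [7, 13, 13]
Step 4: [7, 13, 13, 13]
Step 5: [7, 13, 1]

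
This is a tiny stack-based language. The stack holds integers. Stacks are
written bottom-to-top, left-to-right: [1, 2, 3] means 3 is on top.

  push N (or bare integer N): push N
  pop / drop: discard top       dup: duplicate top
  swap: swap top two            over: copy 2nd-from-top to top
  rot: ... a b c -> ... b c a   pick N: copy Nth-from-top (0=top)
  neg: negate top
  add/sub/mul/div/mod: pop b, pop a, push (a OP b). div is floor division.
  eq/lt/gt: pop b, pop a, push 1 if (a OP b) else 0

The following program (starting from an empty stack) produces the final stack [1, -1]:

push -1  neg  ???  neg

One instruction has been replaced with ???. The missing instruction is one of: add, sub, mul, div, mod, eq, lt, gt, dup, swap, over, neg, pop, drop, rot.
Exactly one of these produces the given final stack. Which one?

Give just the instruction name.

Answer: dup

Derivation:
Stack before ???: [1]
Stack after ???:  [1, 1]
The instruction that transforms [1] -> [1, 1] is: dup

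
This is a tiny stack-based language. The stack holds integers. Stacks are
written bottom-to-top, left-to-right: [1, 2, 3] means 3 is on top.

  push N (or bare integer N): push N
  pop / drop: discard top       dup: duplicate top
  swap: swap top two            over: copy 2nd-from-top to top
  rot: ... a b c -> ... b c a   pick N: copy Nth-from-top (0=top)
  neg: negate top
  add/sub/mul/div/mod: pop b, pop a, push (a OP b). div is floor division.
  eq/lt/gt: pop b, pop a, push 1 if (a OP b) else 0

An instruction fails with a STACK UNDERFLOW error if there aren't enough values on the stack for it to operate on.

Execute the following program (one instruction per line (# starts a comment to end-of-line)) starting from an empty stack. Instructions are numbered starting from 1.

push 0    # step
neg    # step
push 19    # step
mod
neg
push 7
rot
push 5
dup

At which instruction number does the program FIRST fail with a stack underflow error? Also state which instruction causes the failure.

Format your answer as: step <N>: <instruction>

Step 1 ('push 0'): stack = [0], depth = 1
Step 2 ('neg'): stack = [0], depth = 1
Step 3 ('push 19'): stack = [0, 19], depth = 2
Step 4 ('mod'): stack = [0], depth = 1
Step 5 ('neg'): stack = [0], depth = 1
Step 6 ('push 7'): stack = [0, 7], depth = 2
Step 7 ('rot'): needs 3 value(s) but depth is 2 — STACK UNDERFLOW

Answer: step 7: rot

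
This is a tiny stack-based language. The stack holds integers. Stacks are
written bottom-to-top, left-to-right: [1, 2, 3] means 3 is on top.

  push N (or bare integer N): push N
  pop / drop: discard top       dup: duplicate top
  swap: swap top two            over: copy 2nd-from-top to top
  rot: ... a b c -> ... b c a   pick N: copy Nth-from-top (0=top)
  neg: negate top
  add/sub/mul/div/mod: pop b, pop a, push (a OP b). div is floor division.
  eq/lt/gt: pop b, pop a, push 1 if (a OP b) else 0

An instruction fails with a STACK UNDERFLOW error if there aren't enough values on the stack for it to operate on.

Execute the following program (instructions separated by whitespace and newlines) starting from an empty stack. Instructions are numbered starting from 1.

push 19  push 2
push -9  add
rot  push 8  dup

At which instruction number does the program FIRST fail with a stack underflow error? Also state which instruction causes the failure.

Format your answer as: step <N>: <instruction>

Step 1 ('push 19'): stack = [19], depth = 1
Step 2 ('push 2'): stack = [19, 2], depth = 2
Step 3 ('push -9'): stack = [19, 2, -9], depth = 3
Step 4 ('add'): stack = [19, -7], depth = 2
Step 5 ('rot'): needs 3 value(s) but depth is 2 — STACK UNDERFLOW

Answer: step 5: rot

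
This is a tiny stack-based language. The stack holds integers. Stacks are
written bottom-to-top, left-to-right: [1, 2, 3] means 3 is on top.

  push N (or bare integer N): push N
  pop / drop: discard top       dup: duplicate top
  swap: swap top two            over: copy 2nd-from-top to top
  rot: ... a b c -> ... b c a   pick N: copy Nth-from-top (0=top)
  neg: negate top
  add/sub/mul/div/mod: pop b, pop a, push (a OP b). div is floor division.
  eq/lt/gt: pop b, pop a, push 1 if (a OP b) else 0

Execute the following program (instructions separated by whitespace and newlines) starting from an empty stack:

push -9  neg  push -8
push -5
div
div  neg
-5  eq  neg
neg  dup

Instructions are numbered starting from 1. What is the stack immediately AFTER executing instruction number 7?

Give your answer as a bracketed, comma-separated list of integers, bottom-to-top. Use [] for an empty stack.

Step 1 ('push -9'): [-9]
Step 2 ('neg'): [9]
Step 3 ('push -8'): [9, -8]
Step 4 ('push -5'): [9, -8, -5]
Step 5 ('div'): [9, 1]
Step 6 ('div'): [9]
Step 7 ('neg'): [-9]

Answer: [-9]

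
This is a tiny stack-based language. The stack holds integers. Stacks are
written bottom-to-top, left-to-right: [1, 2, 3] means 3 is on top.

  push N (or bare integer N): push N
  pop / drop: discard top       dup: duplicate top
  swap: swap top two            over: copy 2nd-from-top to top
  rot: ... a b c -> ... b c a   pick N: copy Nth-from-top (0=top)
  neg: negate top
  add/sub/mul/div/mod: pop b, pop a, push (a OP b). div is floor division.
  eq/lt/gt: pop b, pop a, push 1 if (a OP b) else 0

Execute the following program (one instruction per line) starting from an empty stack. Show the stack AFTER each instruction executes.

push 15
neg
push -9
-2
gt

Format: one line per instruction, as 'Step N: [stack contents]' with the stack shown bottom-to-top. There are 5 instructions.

Step 1: [15]
Step 2: [-15]
Step 3: [-15, -9]
Step 4: [-15, -9, -2]
Step 5: [-15, 0]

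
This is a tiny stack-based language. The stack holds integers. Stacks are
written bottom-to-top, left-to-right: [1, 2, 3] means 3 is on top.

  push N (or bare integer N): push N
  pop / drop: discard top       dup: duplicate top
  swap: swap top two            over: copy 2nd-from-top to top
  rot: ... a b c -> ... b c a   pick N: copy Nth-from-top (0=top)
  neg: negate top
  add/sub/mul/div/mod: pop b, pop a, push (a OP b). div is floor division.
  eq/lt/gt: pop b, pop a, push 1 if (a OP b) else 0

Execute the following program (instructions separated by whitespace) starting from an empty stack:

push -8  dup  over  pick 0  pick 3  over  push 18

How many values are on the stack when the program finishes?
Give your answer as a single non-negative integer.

After 'push -8': stack = [-8] (depth 1)
After 'dup': stack = [-8, -8] (depth 2)
After 'over': stack = [-8, -8, -8] (depth 3)
After 'pick 0': stack = [-8, -8, -8, -8] (depth 4)
After 'pick 3': stack = [-8, -8, -8, -8, -8] (depth 5)
After 'over': stack = [-8, -8, -8, -8, -8, -8] (depth 6)
After 'push 18': stack = [-8, -8, -8, -8, -8, -8, 18] (depth 7)

Answer: 7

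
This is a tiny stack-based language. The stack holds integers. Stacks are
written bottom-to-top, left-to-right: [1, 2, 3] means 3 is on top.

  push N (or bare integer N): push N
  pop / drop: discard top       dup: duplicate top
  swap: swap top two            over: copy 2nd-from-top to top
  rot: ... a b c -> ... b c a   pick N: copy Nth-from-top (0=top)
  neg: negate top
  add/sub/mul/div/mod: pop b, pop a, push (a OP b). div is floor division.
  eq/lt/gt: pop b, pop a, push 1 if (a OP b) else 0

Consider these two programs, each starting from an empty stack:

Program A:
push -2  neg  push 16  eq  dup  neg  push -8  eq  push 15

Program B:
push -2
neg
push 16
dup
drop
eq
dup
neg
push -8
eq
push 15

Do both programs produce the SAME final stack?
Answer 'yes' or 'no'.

Program A trace:
  After 'push -2': [-2]
  After 'neg': [2]
  After 'push 16': [2, 16]
  After 'eq': [0]
  After 'dup': [0, 0]
  After 'neg': [0, 0]
  After 'push -8': [0, 0, -8]
  After 'eq': [0, 0]
  After 'push 15': [0, 0, 15]
Program A final stack: [0, 0, 15]

Program B trace:
  After 'push -2': [-2]
  After 'neg': [2]
  After 'push 16': [2, 16]
  After 'dup': [2, 16, 16]
  After 'drop': [2, 16]
  After 'eq': [0]
  After 'dup': [0, 0]
  After 'neg': [0, 0]
  After 'push -8': [0, 0, -8]
  After 'eq': [0, 0]
  After 'push 15': [0, 0, 15]
Program B final stack: [0, 0, 15]
Same: yes

Answer: yes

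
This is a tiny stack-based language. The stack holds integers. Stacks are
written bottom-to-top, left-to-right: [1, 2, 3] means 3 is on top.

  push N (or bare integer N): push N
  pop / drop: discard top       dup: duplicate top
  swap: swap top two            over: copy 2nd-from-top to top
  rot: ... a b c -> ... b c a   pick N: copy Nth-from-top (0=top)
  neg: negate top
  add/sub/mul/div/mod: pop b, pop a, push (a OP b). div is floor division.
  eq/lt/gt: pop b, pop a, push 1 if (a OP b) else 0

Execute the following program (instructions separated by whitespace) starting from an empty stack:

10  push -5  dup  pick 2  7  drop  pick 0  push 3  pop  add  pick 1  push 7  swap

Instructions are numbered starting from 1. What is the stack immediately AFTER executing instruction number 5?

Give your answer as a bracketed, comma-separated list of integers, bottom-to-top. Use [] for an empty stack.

Step 1 ('10'): [10]
Step 2 ('push -5'): [10, -5]
Step 3 ('dup'): [10, -5, -5]
Step 4 ('pick 2'): [10, -5, -5, 10]
Step 5 ('7'): [10, -5, -5, 10, 7]

Answer: [10, -5, -5, 10, 7]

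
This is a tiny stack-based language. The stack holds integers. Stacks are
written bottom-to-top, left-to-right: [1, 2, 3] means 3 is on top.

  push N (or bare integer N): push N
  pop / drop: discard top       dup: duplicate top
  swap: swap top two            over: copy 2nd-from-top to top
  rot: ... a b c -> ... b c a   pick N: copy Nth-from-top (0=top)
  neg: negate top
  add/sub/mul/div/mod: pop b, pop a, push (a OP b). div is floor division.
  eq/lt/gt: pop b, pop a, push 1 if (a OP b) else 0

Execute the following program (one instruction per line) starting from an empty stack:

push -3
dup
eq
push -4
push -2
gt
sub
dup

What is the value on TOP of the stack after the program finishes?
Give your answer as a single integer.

After 'push -3': [-3]
After 'dup': [-3, -3]
After 'eq': [1]
After 'push -4': [1, -4]
After 'push -2': [1, -4, -2]
After 'gt': [1, 0]
After 'sub': [1]
After 'dup': [1, 1]

Answer: 1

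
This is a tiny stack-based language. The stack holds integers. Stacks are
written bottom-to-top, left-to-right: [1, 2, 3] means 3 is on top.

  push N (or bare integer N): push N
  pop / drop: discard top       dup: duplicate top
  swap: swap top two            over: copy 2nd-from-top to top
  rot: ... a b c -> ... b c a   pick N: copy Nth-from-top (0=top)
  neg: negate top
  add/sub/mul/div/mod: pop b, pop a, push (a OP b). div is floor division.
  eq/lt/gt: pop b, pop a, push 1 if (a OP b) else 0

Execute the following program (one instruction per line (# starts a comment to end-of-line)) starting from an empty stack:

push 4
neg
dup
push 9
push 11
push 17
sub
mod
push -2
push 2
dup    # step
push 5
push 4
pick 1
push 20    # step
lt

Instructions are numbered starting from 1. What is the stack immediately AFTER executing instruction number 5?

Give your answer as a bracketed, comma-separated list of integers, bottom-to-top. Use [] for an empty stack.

Step 1 ('push 4'): [4]
Step 2 ('neg'): [-4]
Step 3 ('dup'): [-4, -4]
Step 4 ('push 9'): [-4, -4, 9]
Step 5 ('push 11'): [-4, -4, 9, 11]

Answer: [-4, -4, 9, 11]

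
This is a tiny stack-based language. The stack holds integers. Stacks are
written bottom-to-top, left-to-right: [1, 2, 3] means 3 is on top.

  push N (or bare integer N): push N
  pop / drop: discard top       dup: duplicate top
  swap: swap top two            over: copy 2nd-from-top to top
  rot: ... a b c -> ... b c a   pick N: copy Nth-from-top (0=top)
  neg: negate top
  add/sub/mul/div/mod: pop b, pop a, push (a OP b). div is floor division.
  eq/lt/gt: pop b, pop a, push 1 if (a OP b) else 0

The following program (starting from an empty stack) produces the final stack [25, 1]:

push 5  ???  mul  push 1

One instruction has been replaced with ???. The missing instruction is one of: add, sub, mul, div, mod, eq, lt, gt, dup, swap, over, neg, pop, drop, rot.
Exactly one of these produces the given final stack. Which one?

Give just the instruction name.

Answer: dup

Derivation:
Stack before ???: [5]
Stack after ???:  [5, 5]
The instruction that transforms [5] -> [5, 5] is: dup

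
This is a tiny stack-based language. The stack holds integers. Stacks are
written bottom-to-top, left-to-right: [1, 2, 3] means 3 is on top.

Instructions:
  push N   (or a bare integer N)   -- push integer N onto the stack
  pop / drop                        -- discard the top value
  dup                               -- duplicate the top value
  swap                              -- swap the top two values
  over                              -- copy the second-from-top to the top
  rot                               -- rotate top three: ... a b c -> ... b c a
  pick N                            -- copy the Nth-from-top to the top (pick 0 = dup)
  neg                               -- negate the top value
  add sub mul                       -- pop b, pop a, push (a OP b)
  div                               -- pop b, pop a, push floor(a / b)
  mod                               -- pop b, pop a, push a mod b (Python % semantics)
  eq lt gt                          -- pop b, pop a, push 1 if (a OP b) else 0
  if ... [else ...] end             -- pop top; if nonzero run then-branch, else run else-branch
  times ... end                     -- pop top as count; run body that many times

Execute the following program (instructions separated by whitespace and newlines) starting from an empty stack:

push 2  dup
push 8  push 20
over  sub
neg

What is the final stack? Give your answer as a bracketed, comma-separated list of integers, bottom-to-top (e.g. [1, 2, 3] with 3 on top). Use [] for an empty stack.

After 'push 2': [2]
After 'dup': [2, 2]
After 'push 8': [2, 2, 8]
After 'push 20': [2, 2, 8, 20]
After 'over': [2, 2, 8, 20, 8]
After 'sub': [2, 2, 8, 12]
After 'neg': [2, 2, 8, -12]

Answer: [2, 2, 8, -12]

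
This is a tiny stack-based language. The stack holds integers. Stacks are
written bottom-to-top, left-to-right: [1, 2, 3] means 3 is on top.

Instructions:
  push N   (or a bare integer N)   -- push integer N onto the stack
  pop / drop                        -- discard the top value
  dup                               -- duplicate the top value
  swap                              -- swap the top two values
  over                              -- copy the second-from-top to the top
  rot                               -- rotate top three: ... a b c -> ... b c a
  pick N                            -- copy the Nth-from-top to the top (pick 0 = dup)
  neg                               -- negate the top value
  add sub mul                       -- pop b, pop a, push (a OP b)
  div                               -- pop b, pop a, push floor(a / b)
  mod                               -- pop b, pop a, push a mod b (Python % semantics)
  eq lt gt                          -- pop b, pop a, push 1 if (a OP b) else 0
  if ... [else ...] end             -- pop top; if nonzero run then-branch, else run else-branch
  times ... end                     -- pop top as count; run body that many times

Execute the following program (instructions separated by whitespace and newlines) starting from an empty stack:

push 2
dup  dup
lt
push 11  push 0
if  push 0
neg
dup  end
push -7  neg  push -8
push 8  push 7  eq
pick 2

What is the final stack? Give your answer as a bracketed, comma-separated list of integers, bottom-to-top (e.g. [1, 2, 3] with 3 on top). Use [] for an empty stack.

Answer: [2, 0, 11, 7, -8, 0, 7]

Derivation:
After 'push 2': [2]
After 'dup': [2, 2]
After 'dup': [2, 2, 2]
After 'lt': [2, 0]
After 'push 11': [2, 0, 11]
After 'push 0': [2, 0, 11, 0]
After 'if': [2, 0, 11]
After 'push -7': [2, 0, 11, -7]
After 'neg': [2, 0, 11, 7]
After 'push -8': [2, 0, 11, 7, -8]
After 'push 8': [2, 0, 11, 7, -8, 8]
After 'push 7': [2, 0, 11, 7, -8, 8, 7]
After 'eq': [2, 0, 11, 7, -8, 0]
After 'pick 2': [2, 0, 11, 7, -8, 0, 7]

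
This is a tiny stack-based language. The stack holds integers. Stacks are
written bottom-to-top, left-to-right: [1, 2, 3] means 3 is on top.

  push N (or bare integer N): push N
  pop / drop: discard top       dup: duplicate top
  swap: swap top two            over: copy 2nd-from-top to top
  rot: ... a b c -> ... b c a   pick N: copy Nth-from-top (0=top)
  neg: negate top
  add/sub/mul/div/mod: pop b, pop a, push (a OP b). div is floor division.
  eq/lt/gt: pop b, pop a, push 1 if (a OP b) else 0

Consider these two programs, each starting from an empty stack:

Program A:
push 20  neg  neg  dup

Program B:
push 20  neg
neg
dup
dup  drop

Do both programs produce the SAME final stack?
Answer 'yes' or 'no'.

Program A trace:
  After 'push 20': [20]
  After 'neg': [-20]
  After 'neg': [20]
  After 'dup': [20, 20]
Program A final stack: [20, 20]

Program B trace:
  After 'push 20': [20]
  After 'neg': [-20]
  After 'neg': [20]
  After 'dup': [20, 20]
  After 'dup': [20, 20, 20]
  After 'drop': [20, 20]
Program B final stack: [20, 20]
Same: yes

Answer: yes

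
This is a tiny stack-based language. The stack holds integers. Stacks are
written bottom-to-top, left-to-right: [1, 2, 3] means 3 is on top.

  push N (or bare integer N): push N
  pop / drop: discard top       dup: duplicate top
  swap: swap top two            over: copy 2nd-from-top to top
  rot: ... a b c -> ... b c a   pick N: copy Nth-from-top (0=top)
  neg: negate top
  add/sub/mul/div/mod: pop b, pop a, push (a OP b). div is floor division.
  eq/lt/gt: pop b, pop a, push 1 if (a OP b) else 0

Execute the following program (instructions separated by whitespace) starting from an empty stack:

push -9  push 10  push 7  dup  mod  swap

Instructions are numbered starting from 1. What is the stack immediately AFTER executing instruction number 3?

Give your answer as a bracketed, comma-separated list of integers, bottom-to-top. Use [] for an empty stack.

Answer: [-9, 10, 7]

Derivation:
Step 1 ('push -9'): [-9]
Step 2 ('push 10'): [-9, 10]
Step 3 ('push 7'): [-9, 10, 7]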